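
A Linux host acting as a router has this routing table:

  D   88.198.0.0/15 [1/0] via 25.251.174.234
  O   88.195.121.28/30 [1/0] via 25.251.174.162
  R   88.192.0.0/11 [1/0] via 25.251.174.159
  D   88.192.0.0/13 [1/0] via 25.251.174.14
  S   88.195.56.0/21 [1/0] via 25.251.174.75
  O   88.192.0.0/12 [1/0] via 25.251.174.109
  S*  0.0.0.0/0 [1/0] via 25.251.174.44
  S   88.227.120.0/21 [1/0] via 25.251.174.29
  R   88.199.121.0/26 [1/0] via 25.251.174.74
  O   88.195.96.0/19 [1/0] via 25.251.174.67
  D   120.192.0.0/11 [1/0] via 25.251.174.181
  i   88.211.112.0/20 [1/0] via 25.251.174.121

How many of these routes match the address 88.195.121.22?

5

Prefixes containing 88.195.121.22:
  0.0.0.0/0 (default, matches everything)
  88.192.0.0/11 (88.192.0.0 - 88.223.255.255)
  88.192.0.0/12 (88.192.0.0 - 88.207.255.255)
  88.192.0.0/13 (88.192.0.0 - 88.199.255.255)
  88.195.96.0/19 (88.195.96.0 - 88.195.127.255)
Total matching entries: 5.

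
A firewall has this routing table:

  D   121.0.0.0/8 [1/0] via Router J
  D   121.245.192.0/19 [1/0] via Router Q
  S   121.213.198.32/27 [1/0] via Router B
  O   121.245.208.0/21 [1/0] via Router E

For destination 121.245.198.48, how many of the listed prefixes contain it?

2

Prefixes containing 121.245.198.48:
  121.0.0.0/8 (121.0.0.0 - 121.255.255.255)
  121.245.192.0/19 (121.245.192.0 - 121.245.223.255)
Total matching entries: 2.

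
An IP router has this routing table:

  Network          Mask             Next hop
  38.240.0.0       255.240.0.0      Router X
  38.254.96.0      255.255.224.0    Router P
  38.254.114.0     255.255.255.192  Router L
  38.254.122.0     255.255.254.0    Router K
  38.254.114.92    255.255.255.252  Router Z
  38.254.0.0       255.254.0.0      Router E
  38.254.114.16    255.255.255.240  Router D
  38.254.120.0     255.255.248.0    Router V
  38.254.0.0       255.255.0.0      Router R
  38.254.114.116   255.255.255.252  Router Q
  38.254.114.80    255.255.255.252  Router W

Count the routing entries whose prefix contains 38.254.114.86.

Prefixes containing 38.254.114.86:
  38.240.0.0/12 (38.240.0.0 - 38.255.255.255)
  38.254.0.0/15 (38.254.0.0 - 38.255.255.255)
  38.254.0.0/16 (38.254.0.0 - 38.254.255.255)
  38.254.96.0/19 (38.254.96.0 - 38.254.127.255)
Total matching entries: 4.

4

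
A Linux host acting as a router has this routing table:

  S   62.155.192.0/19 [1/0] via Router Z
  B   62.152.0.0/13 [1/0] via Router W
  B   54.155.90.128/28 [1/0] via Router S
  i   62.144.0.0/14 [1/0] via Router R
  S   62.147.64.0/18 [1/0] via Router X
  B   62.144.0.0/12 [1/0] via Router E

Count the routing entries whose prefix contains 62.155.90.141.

Prefixes containing 62.155.90.141:
  62.144.0.0/12 (62.144.0.0 - 62.159.255.255)
  62.152.0.0/13 (62.152.0.0 - 62.159.255.255)
Total matching entries: 2.

2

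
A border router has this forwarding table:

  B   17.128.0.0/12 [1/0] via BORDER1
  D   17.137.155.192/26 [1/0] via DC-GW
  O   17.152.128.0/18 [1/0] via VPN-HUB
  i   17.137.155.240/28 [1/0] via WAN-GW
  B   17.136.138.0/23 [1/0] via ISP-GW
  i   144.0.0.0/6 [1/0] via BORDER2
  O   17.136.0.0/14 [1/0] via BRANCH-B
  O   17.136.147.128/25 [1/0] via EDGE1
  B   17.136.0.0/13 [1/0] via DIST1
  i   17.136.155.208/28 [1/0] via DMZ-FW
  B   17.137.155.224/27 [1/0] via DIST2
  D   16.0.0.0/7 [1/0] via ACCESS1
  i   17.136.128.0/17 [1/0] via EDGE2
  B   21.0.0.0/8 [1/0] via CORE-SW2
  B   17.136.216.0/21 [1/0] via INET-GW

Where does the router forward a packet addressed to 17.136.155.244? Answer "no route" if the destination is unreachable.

Routes whose prefix contains 17.136.155.244:
  16.0.0.0/7 (16.0.0.0 - 17.255.255.255) -> ACCESS1
  17.128.0.0/12 (17.128.0.0 - 17.143.255.255) -> BORDER1
  17.136.0.0/13 (17.136.0.0 - 17.143.255.255) -> DIST1
  17.136.0.0/14 (17.136.0.0 - 17.139.255.255) -> BRANCH-B
  17.136.128.0/17 (17.136.128.0 - 17.136.255.255) -> EDGE2
More-specific entries that do NOT match:
  17.137.155.240/28 (17.137.155.240 - 17.137.155.255) does not contain 17.136.155.244
  17.136.155.208/28 (17.136.155.208 - 17.136.155.223) does not contain 17.136.155.244
  17.137.155.224/27 (17.137.155.224 - 17.137.155.255) does not contain 17.136.155.244
  17.137.155.192/26 (17.137.155.192 - 17.137.155.255) does not contain 17.136.155.244
  17.136.147.128/25 (17.136.147.128 - 17.136.147.255) does not contain 17.136.155.244
  17.136.138.0/23 (17.136.138.0 - 17.136.139.255) does not contain 17.136.155.244
  17.136.216.0/21 (17.136.216.0 - 17.136.223.255) does not contain 17.136.155.244
  17.152.128.0/18 (17.152.128.0 - 17.152.191.255) does not contain 17.136.155.244
Longest matching prefix is /17 -> next hop EDGE2.

EDGE2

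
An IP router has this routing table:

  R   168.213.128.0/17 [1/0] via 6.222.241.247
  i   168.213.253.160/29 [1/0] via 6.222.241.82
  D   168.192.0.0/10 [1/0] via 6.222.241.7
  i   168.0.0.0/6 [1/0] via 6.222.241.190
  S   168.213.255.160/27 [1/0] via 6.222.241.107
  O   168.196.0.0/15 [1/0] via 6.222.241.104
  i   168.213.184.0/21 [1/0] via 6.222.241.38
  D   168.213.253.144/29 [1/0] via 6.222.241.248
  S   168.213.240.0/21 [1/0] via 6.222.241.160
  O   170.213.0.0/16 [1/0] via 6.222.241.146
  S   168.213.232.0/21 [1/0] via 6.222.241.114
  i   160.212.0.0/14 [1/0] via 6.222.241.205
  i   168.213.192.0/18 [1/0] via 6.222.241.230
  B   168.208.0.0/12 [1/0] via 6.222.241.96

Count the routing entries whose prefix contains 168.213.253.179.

5

Prefixes containing 168.213.253.179:
  168.0.0.0/6 (168.0.0.0 - 171.255.255.255)
  168.192.0.0/10 (168.192.0.0 - 168.255.255.255)
  168.208.0.0/12 (168.208.0.0 - 168.223.255.255)
  168.213.128.0/17 (168.213.128.0 - 168.213.255.255)
  168.213.192.0/18 (168.213.192.0 - 168.213.255.255)
Total matching entries: 5.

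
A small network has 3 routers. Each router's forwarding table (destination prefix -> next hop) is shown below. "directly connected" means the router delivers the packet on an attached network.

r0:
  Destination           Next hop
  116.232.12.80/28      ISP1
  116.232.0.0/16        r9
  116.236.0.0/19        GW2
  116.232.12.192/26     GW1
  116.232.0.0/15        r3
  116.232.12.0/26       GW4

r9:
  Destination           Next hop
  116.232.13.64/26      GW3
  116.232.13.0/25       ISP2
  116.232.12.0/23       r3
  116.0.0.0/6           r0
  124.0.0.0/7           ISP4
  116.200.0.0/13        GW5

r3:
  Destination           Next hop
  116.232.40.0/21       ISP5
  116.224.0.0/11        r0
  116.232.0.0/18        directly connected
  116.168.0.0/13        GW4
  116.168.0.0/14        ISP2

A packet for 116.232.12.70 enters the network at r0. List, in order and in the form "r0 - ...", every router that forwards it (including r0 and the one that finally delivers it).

At r0: longest match for 116.232.12.70 is 116.232.0.0/16 -> r9
At r9: longest match for 116.232.12.70 is 116.232.12.0/23 -> r3
At r3: longest match for 116.232.12.70 is 116.232.0.0/18 -> directly connected

r0 - r9 - r3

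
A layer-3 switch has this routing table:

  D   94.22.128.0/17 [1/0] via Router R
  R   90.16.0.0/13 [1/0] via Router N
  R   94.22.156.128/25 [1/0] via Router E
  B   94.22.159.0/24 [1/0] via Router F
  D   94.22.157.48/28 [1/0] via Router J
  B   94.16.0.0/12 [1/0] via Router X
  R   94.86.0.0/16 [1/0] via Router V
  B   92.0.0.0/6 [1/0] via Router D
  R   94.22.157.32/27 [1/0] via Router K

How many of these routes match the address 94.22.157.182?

3

Prefixes containing 94.22.157.182:
  92.0.0.0/6 (92.0.0.0 - 95.255.255.255)
  94.16.0.0/12 (94.16.0.0 - 94.31.255.255)
  94.22.128.0/17 (94.22.128.0 - 94.22.255.255)
Total matching entries: 3.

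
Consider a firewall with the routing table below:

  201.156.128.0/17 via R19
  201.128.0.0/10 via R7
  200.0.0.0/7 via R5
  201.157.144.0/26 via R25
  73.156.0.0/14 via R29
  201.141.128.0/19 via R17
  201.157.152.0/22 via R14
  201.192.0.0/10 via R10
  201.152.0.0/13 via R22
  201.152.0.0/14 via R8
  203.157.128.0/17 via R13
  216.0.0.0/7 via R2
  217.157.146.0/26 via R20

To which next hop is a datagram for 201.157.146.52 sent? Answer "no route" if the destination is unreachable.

Routes whose prefix contains 201.157.146.52:
  200.0.0.0/7 (200.0.0.0 - 201.255.255.255) -> R5
  201.128.0.0/10 (201.128.0.0 - 201.191.255.255) -> R7
  201.152.0.0/13 (201.152.0.0 - 201.159.255.255) -> R22
More-specific entries that do NOT match:
  201.157.144.0/26 (201.157.144.0 - 201.157.144.63) does not contain 201.157.146.52
  217.157.146.0/26 (217.157.146.0 - 217.157.146.63) does not contain 201.157.146.52
  201.157.152.0/22 (201.157.152.0 - 201.157.155.255) does not contain 201.157.146.52
  201.141.128.0/19 (201.141.128.0 - 201.141.159.255) does not contain 201.157.146.52
  201.156.128.0/17 (201.156.128.0 - 201.156.255.255) does not contain 201.157.146.52
  203.157.128.0/17 (203.157.128.0 - 203.157.255.255) does not contain 201.157.146.52
  73.156.0.0/14 (73.156.0.0 - 73.159.255.255) does not contain 201.157.146.52
  201.152.0.0/14 (201.152.0.0 - 201.155.255.255) does not contain 201.157.146.52
Longest matching prefix is /13 -> next hop R22.

R22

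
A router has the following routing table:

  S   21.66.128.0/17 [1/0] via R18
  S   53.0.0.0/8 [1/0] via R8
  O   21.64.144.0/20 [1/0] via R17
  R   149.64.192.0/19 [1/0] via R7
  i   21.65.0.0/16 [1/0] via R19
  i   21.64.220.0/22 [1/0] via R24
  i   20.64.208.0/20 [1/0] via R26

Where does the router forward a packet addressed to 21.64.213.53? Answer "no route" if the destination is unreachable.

no route

No entry's prefix contains 21.64.213.53; there is no default route.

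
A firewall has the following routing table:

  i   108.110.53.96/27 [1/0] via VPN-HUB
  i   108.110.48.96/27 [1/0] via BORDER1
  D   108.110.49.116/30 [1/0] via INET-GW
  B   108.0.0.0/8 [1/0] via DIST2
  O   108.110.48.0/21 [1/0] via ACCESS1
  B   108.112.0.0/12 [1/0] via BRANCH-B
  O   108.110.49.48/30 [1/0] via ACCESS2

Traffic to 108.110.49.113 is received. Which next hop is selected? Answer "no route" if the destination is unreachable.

Routes whose prefix contains 108.110.49.113:
  108.0.0.0/8 (108.0.0.0 - 108.255.255.255) -> DIST2
  108.110.48.0/21 (108.110.48.0 - 108.110.55.255) -> ACCESS1
More-specific entries that do NOT match:
  108.110.49.116/30 (108.110.49.116 - 108.110.49.119) does not contain 108.110.49.113
  108.110.49.48/30 (108.110.49.48 - 108.110.49.51) does not contain 108.110.49.113
  108.110.53.96/27 (108.110.53.96 - 108.110.53.127) does not contain 108.110.49.113
  108.110.48.96/27 (108.110.48.96 - 108.110.48.127) does not contain 108.110.49.113
Longest matching prefix is /21 -> next hop ACCESS1.

ACCESS1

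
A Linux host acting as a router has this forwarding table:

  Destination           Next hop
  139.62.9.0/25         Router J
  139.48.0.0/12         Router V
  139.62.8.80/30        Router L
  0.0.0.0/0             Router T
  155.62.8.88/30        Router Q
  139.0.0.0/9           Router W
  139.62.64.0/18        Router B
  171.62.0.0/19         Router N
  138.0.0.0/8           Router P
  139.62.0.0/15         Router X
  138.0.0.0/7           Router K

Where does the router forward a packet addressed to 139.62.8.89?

Routes whose prefix contains 139.62.8.89:
  0.0.0.0/0 (default, matches everything) -> Router T
  138.0.0.0/7 (138.0.0.0 - 139.255.255.255) -> Router K
  139.0.0.0/9 (139.0.0.0 - 139.127.255.255) -> Router W
  139.48.0.0/12 (139.48.0.0 - 139.63.255.255) -> Router V
  139.62.0.0/15 (139.62.0.0 - 139.63.255.255) -> Router X
More-specific entries that do NOT match:
  139.62.8.80/30 (139.62.8.80 - 139.62.8.83) does not contain 139.62.8.89
  155.62.8.88/30 (155.62.8.88 - 155.62.8.91) does not contain 139.62.8.89
  139.62.9.0/25 (139.62.9.0 - 139.62.9.127) does not contain 139.62.8.89
  171.62.0.0/19 (171.62.0.0 - 171.62.31.255) does not contain 139.62.8.89
  139.62.64.0/18 (139.62.64.0 - 139.62.127.255) does not contain 139.62.8.89
Longest matching prefix is /15 -> next hop Router X.

Router X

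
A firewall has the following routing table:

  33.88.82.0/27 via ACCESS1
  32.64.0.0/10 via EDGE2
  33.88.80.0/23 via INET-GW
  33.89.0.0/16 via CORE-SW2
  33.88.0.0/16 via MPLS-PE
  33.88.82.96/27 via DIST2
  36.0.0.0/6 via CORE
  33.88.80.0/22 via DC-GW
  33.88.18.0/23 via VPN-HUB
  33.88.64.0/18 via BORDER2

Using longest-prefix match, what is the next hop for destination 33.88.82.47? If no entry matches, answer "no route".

Routes whose prefix contains 33.88.82.47:
  33.88.0.0/16 (33.88.0.0 - 33.88.255.255) -> MPLS-PE
  33.88.64.0/18 (33.88.64.0 - 33.88.127.255) -> BORDER2
  33.88.80.0/22 (33.88.80.0 - 33.88.83.255) -> DC-GW
More-specific entries that do NOT match:
  33.88.82.0/27 (33.88.82.0 - 33.88.82.31) does not contain 33.88.82.47
  33.88.82.96/27 (33.88.82.96 - 33.88.82.127) does not contain 33.88.82.47
  33.88.80.0/23 (33.88.80.0 - 33.88.81.255) does not contain 33.88.82.47
  33.88.18.0/23 (33.88.18.0 - 33.88.19.255) does not contain 33.88.82.47
Longest matching prefix is /22 -> next hop DC-GW.

DC-GW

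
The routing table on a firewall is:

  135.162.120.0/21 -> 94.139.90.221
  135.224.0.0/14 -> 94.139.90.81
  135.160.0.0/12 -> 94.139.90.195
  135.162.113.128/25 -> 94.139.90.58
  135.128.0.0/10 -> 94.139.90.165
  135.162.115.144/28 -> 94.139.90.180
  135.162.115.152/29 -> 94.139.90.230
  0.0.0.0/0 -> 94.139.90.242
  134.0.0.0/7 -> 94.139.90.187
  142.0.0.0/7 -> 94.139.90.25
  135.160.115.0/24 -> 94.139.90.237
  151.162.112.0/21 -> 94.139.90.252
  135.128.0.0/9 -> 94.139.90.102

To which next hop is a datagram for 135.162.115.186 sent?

94.139.90.195

Routes whose prefix contains 135.162.115.186:
  0.0.0.0/0 (default, matches everything) -> 94.139.90.242
  134.0.0.0/7 (134.0.0.0 - 135.255.255.255) -> 94.139.90.187
  135.128.0.0/9 (135.128.0.0 - 135.255.255.255) -> 94.139.90.102
  135.128.0.0/10 (135.128.0.0 - 135.191.255.255) -> 94.139.90.165
  135.160.0.0/12 (135.160.0.0 - 135.175.255.255) -> 94.139.90.195
More-specific entries that do NOT match:
  135.162.115.152/29 (135.162.115.152 - 135.162.115.159) does not contain 135.162.115.186
  135.162.115.144/28 (135.162.115.144 - 135.162.115.159) does not contain 135.162.115.186
  135.162.113.128/25 (135.162.113.128 - 135.162.113.255) does not contain 135.162.115.186
  135.160.115.0/24 (135.160.115.0 - 135.160.115.255) does not contain 135.162.115.186
  135.162.120.0/21 (135.162.120.0 - 135.162.127.255) does not contain 135.162.115.186
  151.162.112.0/21 (151.162.112.0 - 151.162.119.255) does not contain 135.162.115.186
  135.224.0.0/14 (135.224.0.0 - 135.227.255.255) does not contain 135.162.115.186
Longest matching prefix is /12 -> next hop 94.139.90.195.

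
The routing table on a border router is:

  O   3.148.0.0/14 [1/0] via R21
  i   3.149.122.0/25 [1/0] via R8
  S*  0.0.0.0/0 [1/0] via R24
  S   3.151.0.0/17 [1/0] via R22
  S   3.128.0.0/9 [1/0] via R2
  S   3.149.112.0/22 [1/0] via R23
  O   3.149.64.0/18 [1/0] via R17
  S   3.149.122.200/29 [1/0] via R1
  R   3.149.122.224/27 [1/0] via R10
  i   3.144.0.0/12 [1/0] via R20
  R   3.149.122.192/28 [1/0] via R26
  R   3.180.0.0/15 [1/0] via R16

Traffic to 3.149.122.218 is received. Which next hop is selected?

R17

Routes whose prefix contains 3.149.122.218:
  0.0.0.0/0 (default, matches everything) -> R24
  3.128.0.0/9 (3.128.0.0 - 3.255.255.255) -> R2
  3.144.0.0/12 (3.144.0.0 - 3.159.255.255) -> R20
  3.148.0.0/14 (3.148.0.0 - 3.151.255.255) -> R21
  3.149.64.0/18 (3.149.64.0 - 3.149.127.255) -> R17
More-specific entries that do NOT match:
  3.149.122.200/29 (3.149.122.200 - 3.149.122.207) does not contain 3.149.122.218
  3.149.122.192/28 (3.149.122.192 - 3.149.122.207) does not contain 3.149.122.218
  3.149.122.224/27 (3.149.122.224 - 3.149.122.255) does not contain 3.149.122.218
  3.149.122.0/25 (3.149.122.0 - 3.149.122.127) does not contain 3.149.122.218
  3.149.112.0/22 (3.149.112.0 - 3.149.115.255) does not contain 3.149.122.218
Longest matching prefix is /18 -> next hop R17.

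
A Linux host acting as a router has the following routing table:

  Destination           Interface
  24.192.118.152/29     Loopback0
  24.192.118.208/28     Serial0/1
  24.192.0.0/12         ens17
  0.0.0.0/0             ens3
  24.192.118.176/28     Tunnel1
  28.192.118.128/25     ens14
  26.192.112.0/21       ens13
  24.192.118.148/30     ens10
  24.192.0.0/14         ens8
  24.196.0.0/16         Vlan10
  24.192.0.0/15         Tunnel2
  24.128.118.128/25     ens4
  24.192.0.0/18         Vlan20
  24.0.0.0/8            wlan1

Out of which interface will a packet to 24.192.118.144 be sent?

Tunnel2

Routes whose prefix contains 24.192.118.144:
  0.0.0.0/0 (default, matches everything) -> ens3
  24.0.0.0/8 (24.0.0.0 - 24.255.255.255) -> wlan1
  24.192.0.0/12 (24.192.0.0 - 24.207.255.255) -> ens17
  24.192.0.0/14 (24.192.0.0 - 24.195.255.255) -> ens8
  24.192.0.0/15 (24.192.0.0 - 24.193.255.255) -> Tunnel2
More-specific entries that do NOT match:
  24.192.118.148/30 (24.192.118.148 - 24.192.118.151) does not contain 24.192.118.144
  24.192.118.152/29 (24.192.118.152 - 24.192.118.159) does not contain 24.192.118.144
  24.192.118.208/28 (24.192.118.208 - 24.192.118.223) does not contain 24.192.118.144
  24.192.118.176/28 (24.192.118.176 - 24.192.118.191) does not contain 24.192.118.144
  28.192.118.128/25 (28.192.118.128 - 28.192.118.255) does not contain 24.192.118.144
  24.128.118.128/25 (24.128.118.128 - 24.128.118.255) does not contain 24.192.118.144
  26.192.112.0/21 (26.192.112.0 - 26.192.119.255) does not contain 24.192.118.144
  24.192.0.0/18 (24.192.0.0 - 24.192.63.255) does not contain 24.192.118.144
  24.196.0.0/16 (24.196.0.0 - 24.196.255.255) does not contain 24.192.118.144
Longest matching prefix is /15 -> interface Tunnel2.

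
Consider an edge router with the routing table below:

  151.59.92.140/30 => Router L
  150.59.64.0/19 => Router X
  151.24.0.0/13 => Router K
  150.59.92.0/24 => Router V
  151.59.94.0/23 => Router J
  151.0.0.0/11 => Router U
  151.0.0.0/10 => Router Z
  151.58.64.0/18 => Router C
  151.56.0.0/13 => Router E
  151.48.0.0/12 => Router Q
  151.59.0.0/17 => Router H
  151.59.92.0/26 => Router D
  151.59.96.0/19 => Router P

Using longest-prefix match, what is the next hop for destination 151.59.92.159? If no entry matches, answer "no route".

Router H

Routes whose prefix contains 151.59.92.159:
  151.0.0.0/10 (151.0.0.0 - 151.63.255.255) -> Router Z
  151.48.0.0/12 (151.48.0.0 - 151.63.255.255) -> Router Q
  151.56.0.0/13 (151.56.0.0 - 151.63.255.255) -> Router E
  151.59.0.0/17 (151.59.0.0 - 151.59.127.255) -> Router H
More-specific entries that do NOT match:
  151.59.92.140/30 (151.59.92.140 - 151.59.92.143) does not contain 151.59.92.159
  151.59.92.0/26 (151.59.92.0 - 151.59.92.63) does not contain 151.59.92.159
  150.59.92.0/24 (150.59.92.0 - 150.59.92.255) does not contain 151.59.92.159
  151.59.94.0/23 (151.59.94.0 - 151.59.95.255) does not contain 151.59.92.159
  150.59.64.0/19 (150.59.64.0 - 150.59.95.255) does not contain 151.59.92.159
  151.59.96.0/19 (151.59.96.0 - 151.59.127.255) does not contain 151.59.92.159
  151.58.64.0/18 (151.58.64.0 - 151.58.127.255) does not contain 151.59.92.159
Longest matching prefix is /17 -> next hop Router H.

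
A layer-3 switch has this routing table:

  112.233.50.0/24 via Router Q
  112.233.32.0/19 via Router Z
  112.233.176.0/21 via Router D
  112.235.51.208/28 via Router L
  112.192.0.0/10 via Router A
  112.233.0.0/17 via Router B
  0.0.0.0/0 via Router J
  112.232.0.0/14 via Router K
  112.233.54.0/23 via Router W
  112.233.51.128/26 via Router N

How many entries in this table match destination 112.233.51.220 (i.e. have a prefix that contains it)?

5

Prefixes containing 112.233.51.220:
  0.0.0.0/0 (default, matches everything)
  112.192.0.0/10 (112.192.0.0 - 112.255.255.255)
  112.232.0.0/14 (112.232.0.0 - 112.235.255.255)
  112.233.0.0/17 (112.233.0.0 - 112.233.127.255)
  112.233.32.0/19 (112.233.32.0 - 112.233.63.255)
Total matching entries: 5.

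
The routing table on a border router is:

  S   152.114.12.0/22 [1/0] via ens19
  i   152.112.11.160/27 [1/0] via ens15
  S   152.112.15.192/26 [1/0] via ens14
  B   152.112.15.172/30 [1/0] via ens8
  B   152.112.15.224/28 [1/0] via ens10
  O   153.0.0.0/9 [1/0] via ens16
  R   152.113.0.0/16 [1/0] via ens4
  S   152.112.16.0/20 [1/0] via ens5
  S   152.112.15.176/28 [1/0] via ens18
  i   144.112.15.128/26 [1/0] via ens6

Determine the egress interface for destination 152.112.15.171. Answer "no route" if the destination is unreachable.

no route

No entry's prefix contains 152.112.15.171; there is no default route.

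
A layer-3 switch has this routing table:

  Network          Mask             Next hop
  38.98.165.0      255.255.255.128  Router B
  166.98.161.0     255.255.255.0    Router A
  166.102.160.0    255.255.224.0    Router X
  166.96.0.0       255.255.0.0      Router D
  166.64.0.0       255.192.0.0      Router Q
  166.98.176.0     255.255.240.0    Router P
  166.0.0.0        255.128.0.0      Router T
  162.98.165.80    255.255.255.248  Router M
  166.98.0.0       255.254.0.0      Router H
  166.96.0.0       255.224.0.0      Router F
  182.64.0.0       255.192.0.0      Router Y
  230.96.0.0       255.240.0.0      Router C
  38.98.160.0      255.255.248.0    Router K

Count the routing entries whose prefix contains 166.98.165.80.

Prefixes containing 166.98.165.80:
  166.0.0.0/9 (166.0.0.0 - 166.127.255.255)
  166.64.0.0/10 (166.64.0.0 - 166.127.255.255)
  166.96.0.0/11 (166.96.0.0 - 166.127.255.255)
  166.98.0.0/15 (166.98.0.0 - 166.99.255.255)
Total matching entries: 4.

4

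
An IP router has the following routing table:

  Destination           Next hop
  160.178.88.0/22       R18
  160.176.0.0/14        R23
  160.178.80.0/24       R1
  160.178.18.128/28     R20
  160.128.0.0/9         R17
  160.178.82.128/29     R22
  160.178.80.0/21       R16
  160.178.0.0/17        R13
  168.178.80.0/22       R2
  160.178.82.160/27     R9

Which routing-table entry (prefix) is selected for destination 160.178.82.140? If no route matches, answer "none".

160.178.80.0/21

Entries matching 160.178.82.140:
  160.128.0.0/9 (160.128.0.0 - 160.255.255.255)
  160.176.0.0/14 (160.176.0.0 - 160.179.255.255)
  160.178.0.0/17 (160.178.0.0 - 160.178.127.255)
  160.178.80.0/21 (160.178.80.0 - 160.178.87.255)
Most specific is 160.178.80.0/21.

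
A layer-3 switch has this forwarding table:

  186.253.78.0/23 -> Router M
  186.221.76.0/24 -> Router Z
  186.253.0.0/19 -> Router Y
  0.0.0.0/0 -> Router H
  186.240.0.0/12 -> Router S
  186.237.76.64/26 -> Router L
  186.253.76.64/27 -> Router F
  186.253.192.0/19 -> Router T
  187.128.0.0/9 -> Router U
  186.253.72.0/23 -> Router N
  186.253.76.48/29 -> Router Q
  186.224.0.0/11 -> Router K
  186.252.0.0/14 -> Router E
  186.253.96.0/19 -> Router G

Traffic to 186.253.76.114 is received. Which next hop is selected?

Router E

Routes whose prefix contains 186.253.76.114:
  0.0.0.0/0 (default, matches everything) -> Router H
  186.224.0.0/11 (186.224.0.0 - 186.255.255.255) -> Router K
  186.240.0.0/12 (186.240.0.0 - 186.255.255.255) -> Router S
  186.252.0.0/14 (186.252.0.0 - 186.255.255.255) -> Router E
More-specific entries that do NOT match:
  186.253.76.48/29 (186.253.76.48 - 186.253.76.55) does not contain 186.253.76.114
  186.253.76.64/27 (186.253.76.64 - 186.253.76.95) does not contain 186.253.76.114
  186.237.76.64/26 (186.237.76.64 - 186.237.76.127) does not contain 186.253.76.114
  186.221.76.0/24 (186.221.76.0 - 186.221.76.255) does not contain 186.253.76.114
  186.253.78.0/23 (186.253.78.0 - 186.253.79.255) does not contain 186.253.76.114
  186.253.72.0/23 (186.253.72.0 - 186.253.73.255) does not contain 186.253.76.114
  186.253.0.0/19 (186.253.0.0 - 186.253.31.255) does not contain 186.253.76.114
  186.253.192.0/19 (186.253.192.0 - 186.253.223.255) does not contain 186.253.76.114
  186.253.96.0/19 (186.253.96.0 - 186.253.127.255) does not contain 186.253.76.114
Longest matching prefix is /14 -> next hop Router E.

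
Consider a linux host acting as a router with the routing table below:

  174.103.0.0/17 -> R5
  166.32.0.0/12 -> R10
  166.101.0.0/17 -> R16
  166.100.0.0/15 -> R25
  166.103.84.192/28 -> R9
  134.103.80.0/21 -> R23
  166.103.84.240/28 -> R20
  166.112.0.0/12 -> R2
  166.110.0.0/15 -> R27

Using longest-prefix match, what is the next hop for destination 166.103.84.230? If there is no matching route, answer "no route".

no route

No entry's prefix contains 166.103.84.230; there is no default route.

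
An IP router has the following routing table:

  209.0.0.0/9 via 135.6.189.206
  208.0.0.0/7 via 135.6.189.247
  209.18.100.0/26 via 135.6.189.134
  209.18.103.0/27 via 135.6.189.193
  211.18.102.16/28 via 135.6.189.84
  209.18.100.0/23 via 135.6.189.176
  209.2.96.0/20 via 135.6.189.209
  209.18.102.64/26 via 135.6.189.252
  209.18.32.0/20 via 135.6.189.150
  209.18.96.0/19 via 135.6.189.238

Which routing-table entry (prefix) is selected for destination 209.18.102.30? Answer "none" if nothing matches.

Entries matching 209.18.102.30:
  208.0.0.0/7 (208.0.0.0 - 209.255.255.255)
  209.0.0.0/9 (209.0.0.0 - 209.127.255.255)
  209.18.96.0/19 (209.18.96.0 - 209.18.127.255)
Most specific is 209.18.96.0/19.

209.18.96.0/19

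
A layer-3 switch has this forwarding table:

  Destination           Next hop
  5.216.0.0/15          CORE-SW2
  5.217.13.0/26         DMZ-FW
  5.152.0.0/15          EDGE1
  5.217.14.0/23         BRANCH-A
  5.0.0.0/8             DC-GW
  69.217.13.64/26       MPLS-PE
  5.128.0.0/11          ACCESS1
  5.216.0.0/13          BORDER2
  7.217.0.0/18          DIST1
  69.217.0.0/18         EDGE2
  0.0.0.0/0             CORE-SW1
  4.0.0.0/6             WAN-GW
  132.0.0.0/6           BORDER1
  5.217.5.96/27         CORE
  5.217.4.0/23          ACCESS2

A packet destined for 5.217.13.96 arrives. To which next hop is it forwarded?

CORE-SW2

Routes whose prefix contains 5.217.13.96:
  0.0.0.0/0 (default, matches everything) -> CORE-SW1
  4.0.0.0/6 (4.0.0.0 - 7.255.255.255) -> WAN-GW
  5.0.0.0/8 (5.0.0.0 - 5.255.255.255) -> DC-GW
  5.216.0.0/13 (5.216.0.0 - 5.223.255.255) -> BORDER2
  5.216.0.0/15 (5.216.0.0 - 5.217.255.255) -> CORE-SW2
More-specific entries that do NOT match:
  5.217.5.96/27 (5.217.5.96 - 5.217.5.127) does not contain 5.217.13.96
  5.217.13.0/26 (5.217.13.0 - 5.217.13.63) does not contain 5.217.13.96
  69.217.13.64/26 (69.217.13.64 - 69.217.13.127) does not contain 5.217.13.96
  5.217.14.0/23 (5.217.14.0 - 5.217.15.255) does not contain 5.217.13.96
  5.217.4.0/23 (5.217.4.0 - 5.217.5.255) does not contain 5.217.13.96
  7.217.0.0/18 (7.217.0.0 - 7.217.63.255) does not contain 5.217.13.96
  69.217.0.0/18 (69.217.0.0 - 69.217.63.255) does not contain 5.217.13.96
Longest matching prefix is /15 -> next hop CORE-SW2.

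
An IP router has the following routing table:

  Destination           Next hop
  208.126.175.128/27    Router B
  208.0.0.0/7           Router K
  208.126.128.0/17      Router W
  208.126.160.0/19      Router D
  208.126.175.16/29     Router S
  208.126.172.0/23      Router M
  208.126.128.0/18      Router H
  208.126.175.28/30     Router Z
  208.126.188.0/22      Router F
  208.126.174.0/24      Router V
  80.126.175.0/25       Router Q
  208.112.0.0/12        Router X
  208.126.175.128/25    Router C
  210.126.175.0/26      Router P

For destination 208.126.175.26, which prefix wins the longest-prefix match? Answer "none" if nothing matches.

208.126.160.0/19

Entries matching 208.126.175.26:
  208.0.0.0/7 (208.0.0.0 - 209.255.255.255)
  208.112.0.0/12 (208.112.0.0 - 208.127.255.255)
  208.126.128.0/17 (208.126.128.0 - 208.126.255.255)
  208.126.128.0/18 (208.126.128.0 - 208.126.191.255)
  208.126.160.0/19 (208.126.160.0 - 208.126.191.255)
Most specific is 208.126.160.0/19.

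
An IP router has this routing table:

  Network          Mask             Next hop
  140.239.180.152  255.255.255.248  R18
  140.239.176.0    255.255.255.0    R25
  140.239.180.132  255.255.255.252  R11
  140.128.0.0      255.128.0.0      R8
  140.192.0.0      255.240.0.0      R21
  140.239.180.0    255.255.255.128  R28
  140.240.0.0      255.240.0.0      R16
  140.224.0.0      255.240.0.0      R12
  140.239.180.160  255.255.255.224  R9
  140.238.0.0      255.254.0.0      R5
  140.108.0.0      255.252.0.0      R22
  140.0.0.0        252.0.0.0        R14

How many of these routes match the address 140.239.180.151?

Prefixes containing 140.239.180.151:
  140.0.0.0/6 (140.0.0.0 - 143.255.255.255)
  140.128.0.0/9 (140.128.0.0 - 140.255.255.255)
  140.224.0.0/12 (140.224.0.0 - 140.239.255.255)
  140.238.0.0/15 (140.238.0.0 - 140.239.255.255)
Total matching entries: 4.

4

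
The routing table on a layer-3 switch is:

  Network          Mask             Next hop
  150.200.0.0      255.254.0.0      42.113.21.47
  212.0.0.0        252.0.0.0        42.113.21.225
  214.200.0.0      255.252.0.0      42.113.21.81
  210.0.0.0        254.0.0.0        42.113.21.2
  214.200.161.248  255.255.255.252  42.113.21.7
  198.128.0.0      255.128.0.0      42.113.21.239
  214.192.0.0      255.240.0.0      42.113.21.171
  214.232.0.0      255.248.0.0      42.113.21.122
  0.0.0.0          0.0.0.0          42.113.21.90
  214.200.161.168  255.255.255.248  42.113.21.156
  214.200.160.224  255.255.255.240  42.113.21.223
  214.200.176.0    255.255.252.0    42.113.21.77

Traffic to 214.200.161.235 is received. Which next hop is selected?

Routes whose prefix contains 214.200.161.235:
  0.0.0.0/0 (default, matches everything) -> 42.113.21.90
  212.0.0.0/6 (212.0.0.0 - 215.255.255.255) -> 42.113.21.225
  214.192.0.0/12 (214.192.0.0 - 214.207.255.255) -> 42.113.21.171
  214.200.0.0/14 (214.200.0.0 - 214.203.255.255) -> 42.113.21.81
More-specific entries that do NOT match:
  214.200.161.248/30 (214.200.161.248 - 214.200.161.251) does not contain 214.200.161.235
  214.200.161.168/29 (214.200.161.168 - 214.200.161.175) does not contain 214.200.161.235
  214.200.160.224/28 (214.200.160.224 - 214.200.160.239) does not contain 214.200.161.235
  214.200.176.0/22 (214.200.176.0 - 214.200.179.255) does not contain 214.200.161.235
  150.200.0.0/15 (150.200.0.0 - 150.201.255.255) does not contain 214.200.161.235
Longest matching prefix is /14 -> next hop 42.113.21.81.

42.113.21.81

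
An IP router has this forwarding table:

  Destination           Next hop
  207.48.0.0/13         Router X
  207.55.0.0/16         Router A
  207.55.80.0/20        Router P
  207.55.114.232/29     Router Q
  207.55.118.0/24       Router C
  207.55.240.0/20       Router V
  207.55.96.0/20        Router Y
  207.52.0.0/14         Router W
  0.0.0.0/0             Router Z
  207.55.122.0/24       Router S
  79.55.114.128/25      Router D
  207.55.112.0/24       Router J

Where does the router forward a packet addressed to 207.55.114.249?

Router A

Routes whose prefix contains 207.55.114.249:
  0.0.0.0/0 (default, matches everything) -> Router Z
  207.48.0.0/13 (207.48.0.0 - 207.55.255.255) -> Router X
  207.52.0.0/14 (207.52.0.0 - 207.55.255.255) -> Router W
  207.55.0.0/16 (207.55.0.0 - 207.55.255.255) -> Router A
More-specific entries that do NOT match:
  207.55.114.232/29 (207.55.114.232 - 207.55.114.239) does not contain 207.55.114.249
  79.55.114.128/25 (79.55.114.128 - 79.55.114.255) does not contain 207.55.114.249
  207.55.118.0/24 (207.55.118.0 - 207.55.118.255) does not contain 207.55.114.249
  207.55.122.0/24 (207.55.122.0 - 207.55.122.255) does not contain 207.55.114.249
  207.55.112.0/24 (207.55.112.0 - 207.55.112.255) does not contain 207.55.114.249
  207.55.80.0/20 (207.55.80.0 - 207.55.95.255) does not contain 207.55.114.249
  207.55.240.0/20 (207.55.240.0 - 207.55.255.255) does not contain 207.55.114.249
  207.55.96.0/20 (207.55.96.0 - 207.55.111.255) does not contain 207.55.114.249
Longest matching prefix is /16 -> next hop Router A.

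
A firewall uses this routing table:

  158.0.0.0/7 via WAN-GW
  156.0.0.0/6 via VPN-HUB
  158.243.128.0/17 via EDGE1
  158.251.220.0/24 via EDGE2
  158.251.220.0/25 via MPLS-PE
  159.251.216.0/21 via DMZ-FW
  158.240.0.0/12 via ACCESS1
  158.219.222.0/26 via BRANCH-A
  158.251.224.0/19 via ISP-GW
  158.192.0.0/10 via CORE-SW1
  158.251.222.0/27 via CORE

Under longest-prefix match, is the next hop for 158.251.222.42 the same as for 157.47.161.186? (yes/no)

no

158.251.222.42: longest match 158.240.0.0/12 -> ACCESS1
157.47.161.186: longest match 156.0.0.0/6 -> VPN-HUB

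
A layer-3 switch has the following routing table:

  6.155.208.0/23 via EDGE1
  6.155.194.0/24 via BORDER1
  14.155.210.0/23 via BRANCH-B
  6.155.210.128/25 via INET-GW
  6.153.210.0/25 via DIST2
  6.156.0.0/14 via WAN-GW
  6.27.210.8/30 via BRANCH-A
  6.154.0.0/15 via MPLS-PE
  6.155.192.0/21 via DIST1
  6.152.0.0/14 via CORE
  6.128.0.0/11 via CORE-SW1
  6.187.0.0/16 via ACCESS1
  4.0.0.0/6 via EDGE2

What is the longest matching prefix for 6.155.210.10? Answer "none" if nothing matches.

Entries matching 6.155.210.10:
  4.0.0.0/6 (4.0.0.0 - 7.255.255.255)
  6.128.0.0/11 (6.128.0.0 - 6.159.255.255)
  6.152.0.0/14 (6.152.0.0 - 6.155.255.255)
  6.154.0.0/15 (6.154.0.0 - 6.155.255.255)
Most specific is 6.154.0.0/15.

6.154.0.0/15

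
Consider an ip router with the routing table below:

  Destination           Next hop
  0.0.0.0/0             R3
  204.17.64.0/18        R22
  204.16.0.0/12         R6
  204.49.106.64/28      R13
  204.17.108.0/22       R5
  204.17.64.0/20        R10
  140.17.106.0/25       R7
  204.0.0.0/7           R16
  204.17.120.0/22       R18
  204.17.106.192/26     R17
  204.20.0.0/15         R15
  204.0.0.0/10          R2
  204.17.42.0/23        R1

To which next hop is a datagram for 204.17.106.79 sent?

Routes whose prefix contains 204.17.106.79:
  0.0.0.0/0 (default, matches everything) -> R3
  204.0.0.0/7 (204.0.0.0 - 205.255.255.255) -> R16
  204.0.0.0/10 (204.0.0.0 - 204.63.255.255) -> R2
  204.16.0.0/12 (204.16.0.0 - 204.31.255.255) -> R6
  204.17.64.0/18 (204.17.64.0 - 204.17.127.255) -> R22
More-specific entries that do NOT match:
  204.49.106.64/28 (204.49.106.64 - 204.49.106.79) does not contain 204.17.106.79
  204.17.106.192/26 (204.17.106.192 - 204.17.106.255) does not contain 204.17.106.79
  140.17.106.0/25 (140.17.106.0 - 140.17.106.127) does not contain 204.17.106.79
  204.17.42.0/23 (204.17.42.0 - 204.17.43.255) does not contain 204.17.106.79
  204.17.108.0/22 (204.17.108.0 - 204.17.111.255) does not contain 204.17.106.79
  204.17.120.0/22 (204.17.120.0 - 204.17.123.255) does not contain 204.17.106.79
  204.17.64.0/20 (204.17.64.0 - 204.17.79.255) does not contain 204.17.106.79
Longest matching prefix is /18 -> next hop R22.

R22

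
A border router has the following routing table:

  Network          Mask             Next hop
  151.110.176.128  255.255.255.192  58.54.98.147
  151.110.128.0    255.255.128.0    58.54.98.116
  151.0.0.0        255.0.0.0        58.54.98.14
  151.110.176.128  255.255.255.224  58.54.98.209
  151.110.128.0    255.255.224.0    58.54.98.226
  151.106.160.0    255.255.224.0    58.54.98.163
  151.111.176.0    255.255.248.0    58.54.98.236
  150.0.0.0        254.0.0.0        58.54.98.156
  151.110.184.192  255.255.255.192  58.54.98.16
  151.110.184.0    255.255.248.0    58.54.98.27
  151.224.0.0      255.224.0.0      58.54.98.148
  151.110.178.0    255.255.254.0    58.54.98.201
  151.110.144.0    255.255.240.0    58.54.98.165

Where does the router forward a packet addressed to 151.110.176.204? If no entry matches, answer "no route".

58.54.98.116

Routes whose prefix contains 151.110.176.204:
  150.0.0.0/7 (150.0.0.0 - 151.255.255.255) -> 58.54.98.156
  151.0.0.0/8 (151.0.0.0 - 151.255.255.255) -> 58.54.98.14
  151.110.128.0/17 (151.110.128.0 - 151.110.255.255) -> 58.54.98.116
More-specific entries that do NOT match:
  151.110.176.128/27 (151.110.176.128 - 151.110.176.159) does not contain 151.110.176.204
  151.110.176.128/26 (151.110.176.128 - 151.110.176.191) does not contain 151.110.176.204
  151.110.184.192/26 (151.110.184.192 - 151.110.184.255) does not contain 151.110.176.204
  151.110.178.0/23 (151.110.178.0 - 151.110.179.255) does not contain 151.110.176.204
  151.111.176.0/21 (151.111.176.0 - 151.111.183.255) does not contain 151.110.176.204
  151.110.184.0/21 (151.110.184.0 - 151.110.191.255) does not contain 151.110.176.204
  151.110.144.0/20 (151.110.144.0 - 151.110.159.255) does not contain 151.110.176.204
  151.110.128.0/19 (151.110.128.0 - 151.110.159.255) does not contain 151.110.176.204
  151.106.160.0/19 (151.106.160.0 - 151.106.191.255) does not contain 151.110.176.204
Longest matching prefix is /17 -> next hop 58.54.98.116.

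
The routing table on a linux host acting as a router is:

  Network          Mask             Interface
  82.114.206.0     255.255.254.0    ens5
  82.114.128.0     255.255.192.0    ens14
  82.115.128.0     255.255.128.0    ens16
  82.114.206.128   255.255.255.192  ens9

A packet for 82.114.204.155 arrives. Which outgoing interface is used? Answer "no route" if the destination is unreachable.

No entry's prefix contains 82.114.204.155; there is no default route.

no route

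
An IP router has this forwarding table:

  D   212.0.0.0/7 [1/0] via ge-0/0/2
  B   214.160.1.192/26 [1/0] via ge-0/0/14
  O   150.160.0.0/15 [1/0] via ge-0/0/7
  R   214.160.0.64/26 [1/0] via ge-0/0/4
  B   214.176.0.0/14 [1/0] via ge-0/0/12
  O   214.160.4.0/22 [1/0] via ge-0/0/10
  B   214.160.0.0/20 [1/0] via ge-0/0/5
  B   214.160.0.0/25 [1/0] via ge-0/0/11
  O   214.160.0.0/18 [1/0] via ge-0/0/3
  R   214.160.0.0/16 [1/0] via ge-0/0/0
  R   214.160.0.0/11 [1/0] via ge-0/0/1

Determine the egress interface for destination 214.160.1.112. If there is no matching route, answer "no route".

Routes whose prefix contains 214.160.1.112:
  214.160.0.0/11 (214.160.0.0 - 214.191.255.255) -> ge-0/0/1
  214.160.0.0/16 (214.160.0.0 - 214.160.255.255) -> ge-0/0/0
  214.160.0.0/18 (214.160.0.0 - 214.160.63.255) -> ge-0/0/3
  214.160.0.0/20 (214.160.0.0 - 214.160.15.255) -> ge-0/0/5
More-specific entries that do NOT match:
  214.160.1.192/26 (214.160.1.192 - 214.160.1.255) does not contain 214.160.1.112
  214.160.0.64/26 (214.160.0.64 - 214.160.0.127) does not contain 214.160.1.112
  214.160.0.0/25 (214.160.0.0 - 214.160.0.127) does not contain 214.160.1.112
  214.160.4.0/22 (214.160.4.0 - 214.160.7.255) does not contain 214.160.1.112
Longest matching prefix is /20 -> interface ge-0/0/5.

ge-0/0/5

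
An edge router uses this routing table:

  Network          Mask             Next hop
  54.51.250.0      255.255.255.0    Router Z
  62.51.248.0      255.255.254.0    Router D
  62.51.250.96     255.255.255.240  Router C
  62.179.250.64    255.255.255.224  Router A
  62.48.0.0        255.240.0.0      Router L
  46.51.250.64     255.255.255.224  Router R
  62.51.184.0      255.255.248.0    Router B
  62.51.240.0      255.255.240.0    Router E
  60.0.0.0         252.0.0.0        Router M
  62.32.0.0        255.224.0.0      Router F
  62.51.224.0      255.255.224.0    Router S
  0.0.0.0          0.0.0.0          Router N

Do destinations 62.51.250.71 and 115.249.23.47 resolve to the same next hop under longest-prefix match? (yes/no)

no

62.51.250.71: longest match 62.51.240.0/20 -> Router E
115.249.23.47: longest match 0.0.0.0/0 -> Router N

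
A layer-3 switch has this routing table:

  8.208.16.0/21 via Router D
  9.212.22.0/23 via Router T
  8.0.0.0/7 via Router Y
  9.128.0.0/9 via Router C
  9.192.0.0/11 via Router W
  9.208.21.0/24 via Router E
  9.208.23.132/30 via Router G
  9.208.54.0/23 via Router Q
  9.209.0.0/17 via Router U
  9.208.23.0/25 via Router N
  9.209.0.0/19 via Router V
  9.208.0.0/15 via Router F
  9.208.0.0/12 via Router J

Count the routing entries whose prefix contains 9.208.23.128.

5

Prefixes containing 9.208.23.128:
  8.0.0.0/7 (8.0.0.0 - 9.255.255.255)
  9.128.0.0/9 (9.128.0.0 - 9.255.255.255)
  9.192.0.0/11 (9.192.0.0 - 9.223.255.255)
  9.208.0.0/12 (9.208.0.0 - 9.223.255.255)
  9.208.0.0/15 (9.208.0.0 - 9.209.255.255)
Total matching entries: 5.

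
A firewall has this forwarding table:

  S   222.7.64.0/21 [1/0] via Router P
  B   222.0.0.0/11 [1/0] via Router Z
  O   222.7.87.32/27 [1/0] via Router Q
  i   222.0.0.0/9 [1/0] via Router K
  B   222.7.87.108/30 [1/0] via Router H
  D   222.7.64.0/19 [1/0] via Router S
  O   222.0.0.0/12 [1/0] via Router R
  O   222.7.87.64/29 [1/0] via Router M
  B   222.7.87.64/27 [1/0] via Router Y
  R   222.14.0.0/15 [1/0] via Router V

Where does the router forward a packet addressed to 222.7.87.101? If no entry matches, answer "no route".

Routes whose prefix contains 222.7.87.101:
  222.0.0.0/9 (222.0.0.0 - 222.127.255.255) -> Router K
  222.0.0.0/11 (222.0.0.0 - 222.31.255.255) -> Router Z
  222.0.0.0/12 (222.0.0.0 - 222.15.255.255) -> Router R
  222.7.64.0/19 (222.7.64.0 - 222.7.95.255) -> Router S
More-specific entries that do NOT match:
  222.7.87.108/30 (222.7.87.108 - 222.7.87.111) does not contain 222.7.87.101
  222.7.87.64/29 (222.7.87.64 - 222.7.87.71) does not contain 222.7.87.101
  222.7.87.32/27 (222.7.87.32 - 222.7.87.63) does not contain 222.7.87.101
  222.7.87.64/27 (222.7.87.64 - 222.7.87.95) does not contain 222.7.87.101
  222.7.64.0/21 (222.7.64.0 - 222.7.71.255) does not contain 222.7.87.101
Longest matching prefix is /19 -> next hop Router S.

Router S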